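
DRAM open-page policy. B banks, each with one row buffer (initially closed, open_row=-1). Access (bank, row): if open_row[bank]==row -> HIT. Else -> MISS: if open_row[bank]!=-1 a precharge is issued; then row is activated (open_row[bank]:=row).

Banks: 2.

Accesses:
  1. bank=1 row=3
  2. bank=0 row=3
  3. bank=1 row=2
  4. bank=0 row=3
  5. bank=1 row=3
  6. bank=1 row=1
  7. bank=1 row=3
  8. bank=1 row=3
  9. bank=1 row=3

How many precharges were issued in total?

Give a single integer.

Acc 1: bank1 row3 -> MISS (open row3); precharges=0
Acc 2: bank0 row3 -> MISS (open row3); precharges=0
Acc 3: bank1 row2 -> MISS (open row2); precharges=1
Acc 4: bank0 row3 -> HIT
Acc 5: bank1 row3 -> MISS (open row3); precharges=2
Acc 6: bank1 row1 -> MISS (open row1); precharges=3
Acc 7: bank1 row3 -> MISS (open row3); precharges=4
Acc 8: bank1 row3 -> HIT
Acc 9: bank1 row3 -> HIT

Answer: 4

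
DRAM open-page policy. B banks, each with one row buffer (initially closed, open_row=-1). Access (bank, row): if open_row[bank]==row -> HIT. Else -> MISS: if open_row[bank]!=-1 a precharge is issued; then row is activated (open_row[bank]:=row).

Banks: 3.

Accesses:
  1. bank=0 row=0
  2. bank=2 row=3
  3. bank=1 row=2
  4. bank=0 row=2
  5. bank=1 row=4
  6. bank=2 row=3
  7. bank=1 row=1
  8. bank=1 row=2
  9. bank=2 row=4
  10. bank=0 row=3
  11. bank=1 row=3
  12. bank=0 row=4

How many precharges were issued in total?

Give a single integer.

Acc 1: bank0 row0 -> MISS (open row0); precharges=0
Acc 2: bank2 row3 -> MISS (open row3); precharges=0
Acc 3: bank1 row2 -> MISS (open row2); precharges=0
Acc 4: bank0 row2 -> MISS (open row2); precharges=1
Acc 5: bank1 row4 -> MISS (open row4); precharges=2
Acc 6: bank2 row3 -> HIT
Acc 7: bank1 row1 -> MISS (open row1); precharges=3
Acc 8: bank1 row2 -> MISS (open row2); precharges=4
Acc 9: bank2 row4 -> MISS (open row4); precharges=5
Acc 10: bank0 row3 -> MISS (open row3); precharges=6
Acc 11: bank1 row3 -> MISS (open row3); precharges=7
Acc 12: bank0 row4 -> MISS (open row4); precharges=8

Answer: 8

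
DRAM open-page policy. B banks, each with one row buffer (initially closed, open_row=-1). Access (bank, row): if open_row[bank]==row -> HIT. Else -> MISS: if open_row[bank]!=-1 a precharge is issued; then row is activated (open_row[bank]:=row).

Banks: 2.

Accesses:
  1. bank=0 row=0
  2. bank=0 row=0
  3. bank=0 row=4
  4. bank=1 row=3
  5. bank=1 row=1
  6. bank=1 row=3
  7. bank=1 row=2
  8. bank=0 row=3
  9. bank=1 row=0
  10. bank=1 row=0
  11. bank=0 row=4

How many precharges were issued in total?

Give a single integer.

Acc 1: bank0 row0 -> MISS (open row0); precharges=0
Acc 2: bank0 row0 -> HIT
Acc 3: bank0 row4 -> MISS (open row4); precharges=1
Acc 4: bank1 row3 -> MISS (open row3); precharges=1
Acc 5: bank1 row1 -> MISS (open row1); precharges=2
Acc 6: bank1 row3 -> MISS (open row3); precharges=3
Acc 7: bank1 row2 -> MISS (open row2); precharges=4
Acc 8: bank0 row3 -> MISS (open row3); precharges=5
Acc 9: bank1 row0 -> MISS (open row0); precharges=6
Acc 10: bank1 row0 -> HIT
Acc 11: bank0 row4 -> MISS (open row4); precharges=7

Answer: 7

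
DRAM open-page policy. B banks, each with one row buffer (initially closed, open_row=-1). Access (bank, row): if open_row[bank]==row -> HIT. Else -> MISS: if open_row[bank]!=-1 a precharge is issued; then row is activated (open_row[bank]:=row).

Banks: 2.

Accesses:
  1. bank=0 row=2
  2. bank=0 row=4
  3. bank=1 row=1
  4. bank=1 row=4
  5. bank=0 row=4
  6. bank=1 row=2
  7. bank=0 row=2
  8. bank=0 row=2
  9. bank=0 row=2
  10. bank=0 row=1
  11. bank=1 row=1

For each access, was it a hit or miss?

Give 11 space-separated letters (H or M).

Acc 1: bank0 row2 -> MISS (open row2); precharges=0
Acc 2: bank0 row4 -> MISS (open row4); precharges=1
Acc 3: bank1 row1 -> MISS (open row1); precharges=1
Acc 4: bank1 row4 -> MISS (open row4); precharges=2
Acc 5: bank0 row4 -> HIT
Acc 6: bank1 row2 -> MISS (open row2); precharges=3
Acc 7: bank0 row2 -> MISS (open row2); precharges=4
Acc 8: bank0 row2 -> HIT
Acc 9: bank0 row2 -> HIT
Acc 10: bank0 row1 -> MISS (open row1); precharges=5
Acc 11: bank1 row1 -> MISS (open row1); precharges=6

Answer: M M M M H M M H H M M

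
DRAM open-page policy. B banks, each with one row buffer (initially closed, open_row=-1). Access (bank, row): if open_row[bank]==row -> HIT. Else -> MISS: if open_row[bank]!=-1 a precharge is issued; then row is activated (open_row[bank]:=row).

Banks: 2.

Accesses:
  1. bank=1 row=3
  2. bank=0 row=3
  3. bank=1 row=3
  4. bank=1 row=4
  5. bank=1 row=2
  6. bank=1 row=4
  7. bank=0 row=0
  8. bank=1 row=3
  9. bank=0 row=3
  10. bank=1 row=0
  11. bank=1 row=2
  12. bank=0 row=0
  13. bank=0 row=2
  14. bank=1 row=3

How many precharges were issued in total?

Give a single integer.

Acc 1: bank1 row3 -> MISS (open row3); precharges=0
Acc 2: bank0 row3 -> MISS (open row3); precharges=0
Acc 3: bank1 row3 -> HIT
Acc 4: bank1 row4 -> MISS (open row4); precharges=1
Acc 5: bank1 row2 -> MISS (open row2); precharges=2
Acc 6: bank1 row4 -> MISS (open row4); precharges=3
Acc 7: bank0 row0 -> MISS (open row0); precharges=4
Acc 8: bank1 row3 -> MISS (open row3); precharges=5
Acc 9: bank0 row3 -> MISS (open row3); precharges=6
Acc 10: bank1 row0 -> MISS (open row0); precharges=7
Acc 11: bank1 row2 -> MISS (open row2); precharges=8
Acc 12: bank0 row0 -> MISS (open row0); precharges=9
Acc 13: bank0 row2 -> MISS (open row2); precharges=10
Acc 14: bank1 row3 -> MISS (open row3); precharges=11

Answer: 11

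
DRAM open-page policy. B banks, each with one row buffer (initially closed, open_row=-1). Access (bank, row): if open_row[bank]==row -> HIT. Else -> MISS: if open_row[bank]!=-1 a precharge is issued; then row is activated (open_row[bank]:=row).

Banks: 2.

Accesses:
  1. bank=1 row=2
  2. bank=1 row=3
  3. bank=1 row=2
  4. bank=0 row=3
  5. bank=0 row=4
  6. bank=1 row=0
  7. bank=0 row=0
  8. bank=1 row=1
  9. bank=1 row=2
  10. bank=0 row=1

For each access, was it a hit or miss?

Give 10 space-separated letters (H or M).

Answer: M M M M M M M M M M

Derivation:
Acc 1: bank1 row2 -> MISS (open row2); precharges=0
Acc 2: bank1 row3 -> MISS (open row3); precharges=1
Acc 3: bank1 row2 -> MISS (open row2); precharges=2
Acc 4: bank0 row3 -> MISS (open row3); precharges=2
Acc 5: bank0 row4 -> MISS (open row4); precharges=3
Acc 6: bank1 row0 -> MISS (open row0); precharges=4
Acc 7: bank0 row0 -> MISS (open row0); precharges=5
Acc 8: bank1 row1 -> MISS (open row1); precharges=6
Acc 9: bank1 row2 -> MISS (open row2); precharges=7
Acc 10: bank0 row1 -> MISS (open row1); precharges=8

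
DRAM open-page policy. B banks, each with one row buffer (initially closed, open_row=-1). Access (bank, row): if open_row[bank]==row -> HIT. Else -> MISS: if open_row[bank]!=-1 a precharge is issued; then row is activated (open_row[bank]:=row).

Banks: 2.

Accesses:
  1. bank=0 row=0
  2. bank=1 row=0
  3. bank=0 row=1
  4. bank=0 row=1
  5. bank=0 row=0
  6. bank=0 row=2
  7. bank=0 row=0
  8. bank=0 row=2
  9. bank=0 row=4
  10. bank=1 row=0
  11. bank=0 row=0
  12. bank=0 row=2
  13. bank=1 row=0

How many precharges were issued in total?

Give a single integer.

Acc 1: bank0 row0 -> MISS (open row0); precharges=0
Acc 2: bank1 row0 -> MISS (open row0); precharges=0
Acc 3: bank0 row1 -> MISS (open row1); precharges=1
Acc 4: bank0 row1 -> HIT
Acc 5: bank0 row0 -> MISS (open row0); precharges=2
Acc 6: bank0 row2 -> MISS (open row2); precharges=3
Acc 7: bank0 row0 -> MISS (open row0); precharges=4
Acc 8: bank0 row2 -> MISS (open row2); precharges=5
Acc 9: bank0 row4 -> MISS (open row4); precharges=6
Acc 10: bank1 row0 -> HIT
Acc 11: bank0 row0 -> MISS (open row0); precharges=7
Acc 12: bank0 row2 -> MISS (open row2); precharges=8
Acc 13: bank1 row0 -> HIT

Answer: 8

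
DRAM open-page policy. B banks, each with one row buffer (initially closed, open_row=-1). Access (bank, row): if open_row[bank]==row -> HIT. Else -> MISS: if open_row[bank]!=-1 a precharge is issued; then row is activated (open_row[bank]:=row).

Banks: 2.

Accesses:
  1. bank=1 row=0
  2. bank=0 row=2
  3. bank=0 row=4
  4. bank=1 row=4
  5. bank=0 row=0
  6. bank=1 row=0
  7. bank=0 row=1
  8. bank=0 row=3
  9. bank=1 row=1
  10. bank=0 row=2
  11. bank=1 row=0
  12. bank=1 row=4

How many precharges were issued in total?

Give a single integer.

Acc 1: bank1 row0 -> MISS (open row0); precharges=0
Acc 2: bank0 row2 -> MISS (open row2); precharges=0
Acc 3: bank0 row4 -> MISS (open row4); precharges=1
Acc 4: bank1 row4 -> MISS (open row4); precharges=2
Acc 5: bank0 row0 -> MISS (open row0); precharges=3
Acc 6: bank1 row0 -> MISS (open row0); precharges=4
Acc 7: bank0 row1 -> MISS (open row1); precharges=5
Acc 8: bank0 row3 -> MISS (open row3); precharges=6
Acc 9: bank1 row1 -> MISS (open row1); precharges=7
Acc 10: bank0 row2 -> MISS (open row2); precharges=8
Acc 11: bank1 row0 -> MISS (open row0); precharges=9
Acc 12: bank1 row4 -> MISS (open row4); precharges=10

Answer: 10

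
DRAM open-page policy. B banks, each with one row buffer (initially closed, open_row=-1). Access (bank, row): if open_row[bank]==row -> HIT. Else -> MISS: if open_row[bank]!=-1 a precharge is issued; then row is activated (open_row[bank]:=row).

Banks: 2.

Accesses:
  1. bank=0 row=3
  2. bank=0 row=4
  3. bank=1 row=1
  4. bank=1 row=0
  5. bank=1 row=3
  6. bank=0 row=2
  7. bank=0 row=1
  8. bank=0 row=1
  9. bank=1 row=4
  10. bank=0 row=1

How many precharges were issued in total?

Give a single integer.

Answer: 6

Derivation:
Acc 1: bank0 row3 -> MISS (open row3); precharges=0
Acc 2: bank0 row4 -> MISS (open row4); precharges=1
Acc 3: bank1 row1 -> MISS (open row1); precharges=1
Acc 4: bank1 row0 -> MISS (open row0); precharges=2
Acc 5: bank1 row3 -> MISS (open row3); precharges=3
Acc 6: bank0 row2 -> MISS (open row2); precharges=4
Acc 7: bank0 row1 -> MISS (open row1); precharges=5
Acc 8: bank0 row1 -> HIT
Acc 9: bank1 row4 -> MISS (open row4); precharges=6
Acc 10: bank0 row1 -> HIT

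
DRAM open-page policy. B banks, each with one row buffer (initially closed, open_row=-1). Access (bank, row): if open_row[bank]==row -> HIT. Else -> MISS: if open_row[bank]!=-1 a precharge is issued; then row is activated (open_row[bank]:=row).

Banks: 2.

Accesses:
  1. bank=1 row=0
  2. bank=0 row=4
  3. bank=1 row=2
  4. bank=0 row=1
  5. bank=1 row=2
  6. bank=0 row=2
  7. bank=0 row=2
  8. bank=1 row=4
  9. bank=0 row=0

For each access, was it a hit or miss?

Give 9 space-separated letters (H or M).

Acc 1: bank1 row0 -> MISS (open row0); precharges=0
Acc 2: bank0 row4 -> MISS (open row4); precharges=0
Acc 3: bank1 row2 -> MISS (open row2); precharges=1
Acc 4: bank0 row1 -> MISS (open row1); precharges=2
Acc 5: bank1 row2 -> HIT
Acc 6: bank0 row2 -> MISS (open row2); precharges=3
Acc 7: bank0 row2 -> HIT
Acc 8: bank1 row4 -> MISS (open row4); precharges=4
Acc 9: bank0 row0 -> MISS (open row0); precharges=5

Answer: M M M M H M H M M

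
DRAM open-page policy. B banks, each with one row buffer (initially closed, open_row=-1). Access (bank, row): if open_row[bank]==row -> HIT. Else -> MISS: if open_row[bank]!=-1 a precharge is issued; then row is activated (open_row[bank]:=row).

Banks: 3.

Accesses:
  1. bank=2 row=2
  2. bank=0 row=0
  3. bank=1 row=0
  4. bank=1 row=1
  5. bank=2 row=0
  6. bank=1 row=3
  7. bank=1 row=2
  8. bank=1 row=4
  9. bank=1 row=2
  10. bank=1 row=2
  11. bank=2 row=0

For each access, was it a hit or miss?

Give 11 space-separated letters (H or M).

Answer: M M M M M M M M M H H

Derivation:
Acc 1: bank2 row2 -> MISS (open row2); precharges=0
Acc 2: bank0 row0 -> MISS (open row0); precharges=0
Acc 3: bank1 row0 -> MISS (open row0); precharges=0
Acc 4: bank1 row1 -> MISS (open row1); precharges=1
Acc 5: bank2 row0 -> MISS (open row0); precharges=2
Acc 6: bank1 row3 -> MISS (open row3); precharges=3
Acc 7: bank1 row2 -> MISS (open row2); precharges=4
Acc 8: bank1 row4 -> MISS (open row4); precharges=5
Acc 9: bank1 row2 -> MISS (open row2); precharges=6
Acc 10: bank1 row2 -> HIT
Acc 11: bank2 row0 -> HIT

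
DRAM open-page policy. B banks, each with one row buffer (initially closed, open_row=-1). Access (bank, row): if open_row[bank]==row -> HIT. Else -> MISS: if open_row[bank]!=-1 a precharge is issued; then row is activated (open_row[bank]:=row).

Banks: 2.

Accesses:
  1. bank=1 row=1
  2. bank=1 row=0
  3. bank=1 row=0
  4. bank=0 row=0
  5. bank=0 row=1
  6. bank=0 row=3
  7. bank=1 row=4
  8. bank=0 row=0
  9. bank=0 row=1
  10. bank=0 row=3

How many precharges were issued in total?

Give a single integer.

Answer: 7

Derivation:
Acc 1: bank1 row1 -> MISS (open row1); precharges=0
Acc 2: bank1 row0 -> MISS (open row0); precharges=1
Acc 3: bank1 row0 -> HIT
Acc 4: bank0 row0 -> MISS (open row0); precharges=1
Acc 5: bank0 row1 -> MISS (open row1); precharges=2
Acc 6: bank0 row3 -> MISS (open row3); precharges=3
Acc 7: bank1 row4 -> MISS (open row4); precharges=4
Acc 8: bank0 row0 -> MISS (open row0); precharges=5
Acc 9: bank0 row1 -> MISS (open row1); precharges=6
Acc 10: bank0 row3 -> MISS (open row3); precharges=7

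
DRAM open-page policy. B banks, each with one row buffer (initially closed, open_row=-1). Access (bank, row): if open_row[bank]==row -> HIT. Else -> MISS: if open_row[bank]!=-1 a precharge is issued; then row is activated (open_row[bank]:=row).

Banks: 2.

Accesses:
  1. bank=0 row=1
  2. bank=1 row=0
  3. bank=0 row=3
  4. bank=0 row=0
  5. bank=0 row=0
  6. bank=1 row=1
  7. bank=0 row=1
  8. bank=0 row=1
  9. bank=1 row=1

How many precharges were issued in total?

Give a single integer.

Acc 1: bank0 row1 -> MISS (open row1); precharges=0
Acc 2: bank1 row0 -> MISS (open row0); precharges=0
Acc 3: bank0 row3 -> MISS (open row3); precharges=1
Acc 4: bank0 row0 -> MISS (open row0); precharges=2
Acc 5: bank0 row0 -> HIT
Acc 6: bank1 row1 -> MISS (open row1); precharges=3
Acc 7: bank0 row1 -> MISS (open row1); precharges=4
Acc 8: bank0 row1 -> HIT
Acc 9: bank1 row1 -> HIT

Answer: 4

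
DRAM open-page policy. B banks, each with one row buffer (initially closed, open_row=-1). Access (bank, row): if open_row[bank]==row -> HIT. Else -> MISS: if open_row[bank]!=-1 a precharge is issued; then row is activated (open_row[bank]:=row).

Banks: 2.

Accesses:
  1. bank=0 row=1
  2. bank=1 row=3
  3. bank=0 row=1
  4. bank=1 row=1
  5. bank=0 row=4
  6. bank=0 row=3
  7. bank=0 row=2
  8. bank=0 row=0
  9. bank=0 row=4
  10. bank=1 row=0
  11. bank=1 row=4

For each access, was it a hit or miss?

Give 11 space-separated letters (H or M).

Acc 1: bank0 row1 -> MISS (open row1); precharges=0
Acc 2: bank1 row3 -> MISS (open row3); precharges=0
Acc 3: bank0 row1 -> HIT
Acc 4: bank1 row1 -> MISS (open row1); precharges=1
Acc 5: bank0 row4 -> MISS (open row4); precharges=2
Acc 6: bank0 row3 -> MISS (open row3); precharges=3
Acc 7: bank0 row2 -> MISS (open row2); precharges=4
Acc 8: bank0 row0 -> MISS (open row0); precharges=5
Acc 9: bank0 row4 -> MISS (open row4); precharges=6
Acc 10: bank1 row0 -> MISS (open row0); precharges=7
Acc 11: bank1 row4 -> MISS (open row4); precharges=8

Answer: M M H M M M M M M M M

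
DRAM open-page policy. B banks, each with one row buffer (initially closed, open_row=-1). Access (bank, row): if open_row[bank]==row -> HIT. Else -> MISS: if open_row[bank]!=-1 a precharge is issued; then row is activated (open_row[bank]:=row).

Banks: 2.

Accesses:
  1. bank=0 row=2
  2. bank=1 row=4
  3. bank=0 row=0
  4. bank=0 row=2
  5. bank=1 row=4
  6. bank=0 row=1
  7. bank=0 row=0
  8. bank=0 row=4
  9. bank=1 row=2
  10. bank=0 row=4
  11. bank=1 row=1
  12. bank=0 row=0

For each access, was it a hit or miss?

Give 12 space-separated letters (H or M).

Acc 1: bank0 row2 -> MISS (open row2); precharges=0
Acc 2: bank1 row4 -> MISS (open row4); precharges=0
Acc 3: bank0 row0 -> MISS (open row0); precharges=1
Acc 4: bank0 row2 -> MISS (open row2); precharges=2
Acc 5: bank1 row4 -> HIT
Acc 6: bank0 row1 -> MISS (open row1); precharges=3
Acc 7: bank0 row0 -> MISS (open row0); precharges=4
Acc 8: bank0 row4 -> MISS (open row4); precharges=5
Acc 9: bank1 row2 -> MISS (open row2); precharges=6
Acc 10: bank0 row4 -> HIT
Acc 11: bank1 row1 -> MISS (open row1); precharges=7
Acc 12: bank0 row0 -> MISS (open row0); precharges=8

Answer: M M M M H M M M M H M M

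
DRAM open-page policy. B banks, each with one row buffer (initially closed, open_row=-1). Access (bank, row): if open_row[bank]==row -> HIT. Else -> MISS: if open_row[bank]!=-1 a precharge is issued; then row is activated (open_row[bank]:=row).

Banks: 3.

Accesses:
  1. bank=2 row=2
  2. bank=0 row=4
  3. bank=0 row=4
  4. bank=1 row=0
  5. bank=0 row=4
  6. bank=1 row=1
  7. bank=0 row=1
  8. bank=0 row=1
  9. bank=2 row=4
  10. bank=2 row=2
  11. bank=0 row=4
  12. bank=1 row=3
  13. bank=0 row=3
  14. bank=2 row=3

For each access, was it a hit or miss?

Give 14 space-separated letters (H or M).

Acc 1: bank2 row2 -> MISS (open row2); precharges=0
Acc 2: bank0 row4 -> MISS (open row4); precharges=0
Acc 3: bank0 row4 -> HIT
Acc 4: bank1 row0 -> MISS (open row0); precharges=0
Acc 5: bank0 row4 -> HIT
Acc 6: bank1 row1 -> MISS (open row1); precharges=1
Acc 7: bank0 row1 -> MISS (open row1); precharges=2
Acc 8: bank0 row1 -> HIT
Acc 9: bank2 row4 -> MISS (open row4); precharges=3
Acc 10: bank2 row2 -> MISS (open row2); precharges=4
Acc 11: bank0 row4 -> MISS (open row4); precharges=5
Acc 12: bank1 row3 -> MISS (open row3); precharges=6
Acc 13: bank0 row3 -> MISS (open row3); precharges=7
Acc 14: bank2 row3 -> MISS (open row3); precharges=8

Answer: M M H M H M M H M M M M M M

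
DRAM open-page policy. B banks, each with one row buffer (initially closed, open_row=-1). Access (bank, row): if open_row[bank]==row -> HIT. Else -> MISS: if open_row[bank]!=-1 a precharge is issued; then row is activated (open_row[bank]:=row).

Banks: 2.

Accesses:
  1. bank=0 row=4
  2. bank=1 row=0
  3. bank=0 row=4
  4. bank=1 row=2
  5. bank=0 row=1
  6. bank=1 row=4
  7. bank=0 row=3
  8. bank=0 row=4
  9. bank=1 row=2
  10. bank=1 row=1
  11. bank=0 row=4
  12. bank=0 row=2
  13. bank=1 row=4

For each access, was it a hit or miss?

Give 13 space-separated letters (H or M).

Answer: M M H M M M M M M M H M M

Derivation:
Acc 1: bank0 row4 -> MISS (open row4); precharges=0
Acc 2: bank1 row0 -> MISS (open row0); precharges=0
Acc 3: bank0 row4 -> HIT
Acc 4: bank1 row2 -> MISS (open row2); precharges=1
Acc 5: bank0 row1 -> MISS (open row1); precharges=2
Acc 6: bank1 row4 -> MISS (open row4); precharges=3
Acc 7: bank0 row3 -> MISS (open row3); precharges=4
Acc 8: bank0 row4 -> MISS (open row4); precharges=5
Acc 9: bank1 row2 -> MISS (open row2); precharges=6
Acc 10: bank1 row1 -> MISS (open row1); precharges=7
Acc 11: bank0 row4 -> HIT
Acc 12: bank0 row2 -> MISS (open row2); precharges=8
Acc 13: bank1 row4 -> MISS (open row4); precharges=9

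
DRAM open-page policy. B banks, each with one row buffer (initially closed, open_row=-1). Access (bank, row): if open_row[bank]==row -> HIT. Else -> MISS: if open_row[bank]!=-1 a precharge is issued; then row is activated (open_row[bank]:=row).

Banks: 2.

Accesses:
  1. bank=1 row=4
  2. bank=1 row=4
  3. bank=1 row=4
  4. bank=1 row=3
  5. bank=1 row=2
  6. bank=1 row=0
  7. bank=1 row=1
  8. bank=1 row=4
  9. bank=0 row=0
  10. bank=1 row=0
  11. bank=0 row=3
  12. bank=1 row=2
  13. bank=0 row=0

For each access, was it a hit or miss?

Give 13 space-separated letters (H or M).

Acc 1: bank1 row4 -> MISS (open row4); precharges=0
Acc 2: bank1 row4 -> HIT
Acc 3: bank1 row4 -> HIT
Acc 4: bank1 row3 -> MISS (open row3); precharges=1
Acc 5: bank1 row2 -> MISS (open row2); precharges=2
Acc 6: bank1 row0 -> MISS (open row0); precharges=3
Acc 7: bank1 row1 -> MISS (open row1); precharges=4
Acc 8: bank1 row4 -> MISS (open row4); precharges=5
Acc 9: bank0 row0 -> MISS (open row0); precharges=5
Acc 10: bank1 row0 -> MISS (open row0); precharges=6
Acc 11: bank0 row3 -> MISS (open row3); precharges=7
Acc 12: bank1 row2 -> MISS (open row2); precharges=8
Acc 13: bank0 row0 -> MISS (open row0); precharges=9

Answer: M H H M M M M M M M M M M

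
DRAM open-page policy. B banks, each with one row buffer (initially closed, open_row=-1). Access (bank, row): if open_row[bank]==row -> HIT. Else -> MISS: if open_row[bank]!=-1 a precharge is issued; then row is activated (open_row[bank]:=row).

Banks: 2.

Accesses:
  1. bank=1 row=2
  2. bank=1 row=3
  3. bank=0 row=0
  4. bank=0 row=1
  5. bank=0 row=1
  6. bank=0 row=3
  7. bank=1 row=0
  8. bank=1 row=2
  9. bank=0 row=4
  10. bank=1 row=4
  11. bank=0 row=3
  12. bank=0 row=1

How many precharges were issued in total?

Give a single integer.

Acc 1: bank1 row2 -> MISS (open row2); precharges=0
Acc 2: bank1 row3 -> MISS (open row3); precharges=1
Acc 3: bank0 row0 -> MISS (open row0); precharges=1
Acc 4: bank0 row1 -> MISS (open row1); precharges=2
Acc 5: bank0 row1 -> HIT
Acc 6: bank0 row3 -> MISS (open row3); precharges=3
Acc 7: bank1 row0 -> MISS (open row0); precharges=4
Acc 8: bank1 row2 -> MISS (open row2); precharges=5
Acc 9: bank0 row4 -> MISS (open row4); precharges=6
Acc 10: bank1 row4 -> MISS (open row4); precharges=7
Acc 11: bank0 row3 -> MISS (open row3); precharges=8
Acc 12: bank0 row1 -> MISS (open row1); precharges=9

Answer: 9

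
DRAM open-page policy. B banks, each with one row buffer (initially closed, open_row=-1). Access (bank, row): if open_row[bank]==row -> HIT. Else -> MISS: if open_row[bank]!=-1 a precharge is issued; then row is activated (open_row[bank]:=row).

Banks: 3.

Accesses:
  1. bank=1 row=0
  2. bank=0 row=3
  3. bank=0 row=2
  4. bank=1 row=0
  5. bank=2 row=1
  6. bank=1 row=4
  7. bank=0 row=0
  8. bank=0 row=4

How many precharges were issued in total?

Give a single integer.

Answer: 4

Derivation:
Acc 1: bank1 row0 -> MISS (open row0); precharges=0
Acc 2: bank0 row3 -> MISS (open row3); precharges=0
Acc 3: bank0 row2 -> MISS (open row2); precharges=1
Acc 4: bank1 row0 -> HIT
Acc 5: bank2 row1 -> MISS (open row1); precharges=1
Acc 6: bank1 row4 -> MISS (open row4); precharges=2
Acc 7: bank0 row0 -> MISS (open row0); precharges=3
Acc 8: bank0 row4 -> MISS (open row4); precharges=4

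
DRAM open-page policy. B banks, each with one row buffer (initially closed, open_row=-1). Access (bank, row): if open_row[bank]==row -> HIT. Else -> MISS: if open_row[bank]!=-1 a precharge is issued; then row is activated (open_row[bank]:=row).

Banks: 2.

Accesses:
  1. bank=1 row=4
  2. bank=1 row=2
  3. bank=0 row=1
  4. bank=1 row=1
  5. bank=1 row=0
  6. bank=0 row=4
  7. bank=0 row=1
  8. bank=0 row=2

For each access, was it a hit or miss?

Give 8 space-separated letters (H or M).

Answer: M M M M M M M M

Derivation:
Acc 1: bank1 row4 -> MISS (open row4); precharges=0
Acc 2: bank1 row2 -> MISS (open row2); precharges=1
Acc 3: bank0 row1 -> MISS (open row1); precharges=1
Acc 4: bank1 row1 -> MISS (open row1); precharges=2
Acc 5: bank1 row0 -> MISS (open row0); precharges=3
Acc 6: bank0 row4 -> MISS (open row4); precharges=4
Acc 7: bank0 row1 -> MISS (open row1); precharges=5
Acc 8: bank0 row2 -> MISS (open row2); precharges=6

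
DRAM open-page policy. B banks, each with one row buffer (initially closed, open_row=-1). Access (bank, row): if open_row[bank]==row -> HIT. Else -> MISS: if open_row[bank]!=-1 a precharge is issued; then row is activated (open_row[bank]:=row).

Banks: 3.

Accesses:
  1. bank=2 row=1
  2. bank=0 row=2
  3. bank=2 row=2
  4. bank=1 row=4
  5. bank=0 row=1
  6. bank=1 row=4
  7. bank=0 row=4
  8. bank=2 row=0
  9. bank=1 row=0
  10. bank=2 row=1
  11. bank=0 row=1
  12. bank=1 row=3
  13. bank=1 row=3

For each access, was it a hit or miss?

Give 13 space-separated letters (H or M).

Answer: M M M M M H M M M M M M H

Derivation:
Acc 1: bank2 row1 -> MISS (open row1); precharges=0
Acc 2: bank0 row2 -> MISS (open row2); precharges=0
Acc 3: bank2 row2 -> MISS (open row2); precharges=1
Acc 4: bank1 row4 -> MISS (open row4); precharges=1
Acc 5: bank0 row1 -> MISS (open row1); precharges=2
Acc 6: bank1 row4 -> HIT
Acc 7: bank0 row4 -> MISS (open row4); precharges=3
Acc 8: bank2 row0 -> MISS (open row0); precharges=4
Acc 9: bank1 row0 -> MISS (open row0); precharges=5
Acc 10: bank2 row1 -> MISS (open row1); precharges=6
Acc 11: bank0 row1 -> MISS (open row1); precharges=7
Acc 12: bank1 row3 -> MISS (open row3); precharges=8
Acc 13: bank1 row3 -> HIT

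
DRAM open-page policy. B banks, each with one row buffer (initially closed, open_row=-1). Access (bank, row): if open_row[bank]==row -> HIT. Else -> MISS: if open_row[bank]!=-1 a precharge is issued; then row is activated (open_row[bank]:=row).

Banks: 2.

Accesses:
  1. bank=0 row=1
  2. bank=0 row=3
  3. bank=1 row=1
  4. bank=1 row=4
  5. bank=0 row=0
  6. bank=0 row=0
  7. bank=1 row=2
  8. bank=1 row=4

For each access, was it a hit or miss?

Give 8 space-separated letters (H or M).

Acc 1: bank0 row1 -> MISS (open row1); precharges=0
Acc 2: bank0 row3 -> MISS (open row3); precharges=1
Acc 3: bank1 row1 -> MISS (open row1); precharges=1
Acc 4: bank1 row4 -> MISS (open row4); precharges=2
Acc 5: bank0 row0 -> MISS (open row0); precharges=3
Acc 6: bank0 row0 -> HIT
Acc 7: bank1 row2 -> MISS (open row2); precharges=4
Acc 8: bank1 row4 -> MISS (open row4); precharges=5

Answer: M M M M M H M M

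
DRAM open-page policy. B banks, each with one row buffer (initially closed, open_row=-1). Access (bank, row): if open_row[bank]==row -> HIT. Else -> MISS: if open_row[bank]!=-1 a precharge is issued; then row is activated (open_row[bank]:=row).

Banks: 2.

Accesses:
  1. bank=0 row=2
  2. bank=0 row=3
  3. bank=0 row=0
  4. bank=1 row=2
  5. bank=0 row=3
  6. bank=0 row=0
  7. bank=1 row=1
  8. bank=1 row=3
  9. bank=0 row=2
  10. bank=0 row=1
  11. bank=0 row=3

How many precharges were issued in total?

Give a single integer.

Answer: 9

Derivation:
Acc 1: bank0 row2 -> MISS (open row2); precharges=0
Acc 2: bank0 row3 -> MISS (open row3); precharges=1
Acc 3: bank0 row0 -> MISS (open row0); precharges=2
Acc 4: bank1 row2 -> MISS (open row2); precharges=2
Acc 5: bank0 row3 -> MISS (open row3); precharges=3
Acc 6: bank0 row0 -> MISS (open row0); precharges=4
Acc 7: bank1 row1 -> MISS (open row1); precharges=5
Acc 8: bank1 row3 -> MISS (open row3); precharges=6
Acc 9: bank0 row2 -> MISS (open row2); precharges=7
Acc 10: bank0 row1 -> MISS (open row1); precharges=8
Acc 11: bank0 row3 -> MISS (open row3); precharges=9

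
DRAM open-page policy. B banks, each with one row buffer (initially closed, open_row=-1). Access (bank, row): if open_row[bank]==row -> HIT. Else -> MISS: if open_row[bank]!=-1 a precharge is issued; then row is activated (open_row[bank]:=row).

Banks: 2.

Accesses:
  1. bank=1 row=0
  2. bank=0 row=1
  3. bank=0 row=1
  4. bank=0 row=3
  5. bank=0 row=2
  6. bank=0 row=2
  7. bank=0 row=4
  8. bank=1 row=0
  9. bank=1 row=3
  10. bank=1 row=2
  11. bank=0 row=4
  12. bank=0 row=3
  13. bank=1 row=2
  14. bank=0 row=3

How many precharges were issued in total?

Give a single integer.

Answer: 6

Derivation:
Acc 1: bank1 row0 -> MISS (open row0); precharges=0
Acc 2: bank0 row1 -> MISS (open row1); precharges=0
Acc 3: bank0 row1 -> HIT
Acc 4: bank0 row3 -> MISS (open row3); precharges=1
Acc 5: bank0 row2 -> MISS (open row2); precharges=2
Acc 6: bank0 row2 -> HIT
Acc 7: bank0 row4 -> MISS (open row4); precharges=3
Acc 8: bank1 row0 -> HIT
Acc 9: bank1 row3 -> MISS (open row3); precharges=4
Acc 10: bank1 row2 -> MISS (open row2); precharges=5
Acc 11: bank0 row4 -> HIT
Acc 12: bank0 row3 -> MISS (open row3); precharges=6
Acc 13: bank1 row2 -> HIT
Acc 14: bank0 row3 -> HIT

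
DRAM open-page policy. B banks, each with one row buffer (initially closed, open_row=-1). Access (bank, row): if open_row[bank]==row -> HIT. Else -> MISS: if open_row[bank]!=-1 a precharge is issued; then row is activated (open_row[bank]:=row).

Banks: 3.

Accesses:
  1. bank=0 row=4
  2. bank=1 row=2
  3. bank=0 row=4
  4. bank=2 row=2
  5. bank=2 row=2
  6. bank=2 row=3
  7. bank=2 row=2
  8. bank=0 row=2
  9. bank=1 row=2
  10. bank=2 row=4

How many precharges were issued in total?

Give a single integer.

Acc 1: bank0 row4 -> MISS (open row4); precharges=0
Acc 2: bank1 row2 -> MISS (open row2); precharges=0
Acc 3: bank0 row4 -> HIT
Acc 4: bank2 row2 -> MISS (open row2); precharges=0
Acc 5: bank2 row2 -> HIT
Acc 6: bank2 row3 -> MISS (open row3); precharges=1
Acc 7: bank2 row2 -> MISS (open row2); precharges=2
Acc 8: bank0 row2 -> MISS (open row2); precharges=3
Acc 9: bank1 row2 -> HIT
Acc 10: bank2 row4 -> MISS (open row4); precharges=4

Answer: 4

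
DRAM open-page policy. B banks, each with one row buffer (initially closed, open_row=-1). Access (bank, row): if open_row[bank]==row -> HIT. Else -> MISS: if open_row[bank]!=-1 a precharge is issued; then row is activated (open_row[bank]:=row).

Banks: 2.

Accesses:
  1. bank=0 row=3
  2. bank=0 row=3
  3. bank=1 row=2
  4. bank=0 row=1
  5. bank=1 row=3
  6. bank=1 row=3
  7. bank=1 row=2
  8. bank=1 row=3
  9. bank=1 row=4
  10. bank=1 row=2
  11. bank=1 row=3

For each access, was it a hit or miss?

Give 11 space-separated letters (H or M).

Answer: M H M M M H M M M M M

Derivation:
Acc 1: bank0 row3 -> MISS (open row3); precharges=0
Acc 2: bank0 row3 -> HIT
Acc 3: bank1 row2 -> MISS (open row2); precharges=0
Acc 4: bank0 row1 -> MISS (open row1); precharges=1
Acc 5: bank1 row3 -> MISS (open row3); precharges=2
Acc 6: bank1 row3 -> HIT
Acc 7: bank1 row2 -> MISS (open row2); precharges=3
Acc 8: bank1 row3 -> MISS (open row3); precharges=4
Acc 9: bank1 row4 -> MISS (open row4); precharges=5
Acc 10: bank1 row2 -> MISS (open row2); precharges=6
Acc 11: bank1 row3 -> MISS (open row3); precharges=7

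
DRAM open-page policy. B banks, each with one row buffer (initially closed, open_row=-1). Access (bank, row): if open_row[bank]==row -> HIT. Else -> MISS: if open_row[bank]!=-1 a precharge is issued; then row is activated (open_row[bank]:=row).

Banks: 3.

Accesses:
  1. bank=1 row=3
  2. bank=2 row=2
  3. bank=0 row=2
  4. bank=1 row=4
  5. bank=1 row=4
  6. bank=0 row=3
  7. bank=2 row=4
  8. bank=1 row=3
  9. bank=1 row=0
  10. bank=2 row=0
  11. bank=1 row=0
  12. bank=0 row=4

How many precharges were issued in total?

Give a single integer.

Answer: 7

Derivation:
Acc 1: bank1 row3 -> MISS (open row3); precharges=0
Acc 2: bank2 row2 -> MISS (open row2); precharges=0
Acc 3: bank0 row2 -> MISS (open row2); precharges=0
Acc 4: bank1 row4 -> MISS (open row4); precharges=1
Acc 5: bank1 row4 -> HIT
Acc 6: bank0 row3 -> MISS (open row3); precharges=2
Acc 7: bank2 row4 -> MISS (open row4); precharges=3
Acc 8: bank1 row3 -> MISS (open row3); precharges=4
Acc 9: bank1 row0 -> MISS (open row0); precharges=5
Acc 10: bank2 row0 -> MISS (open row0); precharges=6
Acc 11: bank1 row0 -> HIT
Acc 12: bank0 row4 -> MISS (open row4); precharges=7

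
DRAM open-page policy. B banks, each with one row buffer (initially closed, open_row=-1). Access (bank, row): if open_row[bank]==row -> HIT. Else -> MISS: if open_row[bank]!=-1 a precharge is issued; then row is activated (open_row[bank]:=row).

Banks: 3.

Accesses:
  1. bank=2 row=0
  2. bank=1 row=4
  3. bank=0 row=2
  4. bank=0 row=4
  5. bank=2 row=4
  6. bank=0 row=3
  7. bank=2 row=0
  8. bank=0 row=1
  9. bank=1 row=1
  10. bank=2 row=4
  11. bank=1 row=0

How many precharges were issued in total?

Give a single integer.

Answer: 8

Derivation:
Acc 1: bank2 row0 -> MISS (open row0); precharges=0
Acc 2: bank1 row4 -> MISS (open row4); precharges=0
Acc 3: bank0 row2 -> MISS (open row2); precharges=0
Acc 4: bank0 row4 -> MISS (open row4); precharges=1
Acc 5: bank2 row4 -> MISS (open row4); precharges=2
Acc 6: bank0 row3 -> MISS (open row3); precharges=3
Acc 7: bank2 row0 -> MISS (open row0); precharges=4
Acc 8: bank0 row1 -> MISS (open row1); precharges=5
Acc 9: bank1 row1 -> MISS (open row1); precharges=6
Acc 10: bank2 row4 -> MISS (open row4); precharges=7
Acc 11: bank1 row0 -> MISS (open row0); precharges=8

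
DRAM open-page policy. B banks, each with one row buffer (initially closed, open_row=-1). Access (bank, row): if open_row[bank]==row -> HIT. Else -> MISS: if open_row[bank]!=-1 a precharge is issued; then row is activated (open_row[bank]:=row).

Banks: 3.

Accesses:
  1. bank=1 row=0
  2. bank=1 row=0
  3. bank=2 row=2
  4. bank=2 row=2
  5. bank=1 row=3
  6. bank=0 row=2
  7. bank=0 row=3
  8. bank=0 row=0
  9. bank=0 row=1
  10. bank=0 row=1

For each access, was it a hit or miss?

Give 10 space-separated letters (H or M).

Acc 1: bank1 row0 -> MISS (open row0); precharges=0
Acc 2: bank1 row0 -> HIT
Acc 3: bank2 row2 -> MISS (open row2); precharges=0
Acc 4: bank2 row2 -> HIT
Acc 5: bank1 row3 -> MISS (open row3); precharges=1
Acc 6: bank0 row2 -> MISS (open row2); precharges=1
Acc 7: bank0 row3 -> MISS (open row3); precharges=2
Acc 8: bank0 row0 -> MISS (open row0); precharges=3
Acc 9: bank0 row1 -> MISS (open row1); precharges=4
Acc 10: bank0 row1 -> HIT

Answer: M H M H M M M M M H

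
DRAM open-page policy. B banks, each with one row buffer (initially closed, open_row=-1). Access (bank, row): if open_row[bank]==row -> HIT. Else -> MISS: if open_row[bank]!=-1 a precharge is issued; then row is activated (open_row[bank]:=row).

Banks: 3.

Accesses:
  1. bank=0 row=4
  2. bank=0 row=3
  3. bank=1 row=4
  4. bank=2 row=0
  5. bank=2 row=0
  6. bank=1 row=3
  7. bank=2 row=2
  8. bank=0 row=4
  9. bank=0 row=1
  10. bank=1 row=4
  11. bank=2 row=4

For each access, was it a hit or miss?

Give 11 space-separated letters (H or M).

Acc 1: bank0 row4 -> MISS (open row4); precharges=0
Acc 2: bank0 row3 -> MISS (open row3); precharges=1
Acc 3: bank1 row4 -> MISS (open row4); precharges=1
Acc 4: bank2 row0 -> MISS (open row0); precharges=1
Acc 5: bank2 row0 -> HIT
Acc 6: bank1 row3 -> MISS (open row3); precharges=2
Acc 7: bank2 row2 -> MISS (open row2); precharges=3
Acc 8: bank0 row4 -> MISS (open row4); precharges=4
Acc 9: bank0 row1 -> MISS (open row1); precharges=5
Acc 10: bank1 row4 -> MISS (open row4); precharges=6
Acc 11: bank2 row4 -> MISS (open row4); precharges=7

Answer: M M M M H M M M M M M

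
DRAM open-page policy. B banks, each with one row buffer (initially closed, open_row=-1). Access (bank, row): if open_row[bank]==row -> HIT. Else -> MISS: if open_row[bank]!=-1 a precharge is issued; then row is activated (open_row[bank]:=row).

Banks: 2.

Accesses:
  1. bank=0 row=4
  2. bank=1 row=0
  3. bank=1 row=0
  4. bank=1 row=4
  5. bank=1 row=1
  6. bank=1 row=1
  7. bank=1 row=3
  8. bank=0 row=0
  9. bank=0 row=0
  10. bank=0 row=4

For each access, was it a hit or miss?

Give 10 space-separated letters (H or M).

Acc 1: bank0 row4 -> MISS (open row4); precharges=0
Acc 2: bank1 row0 -> MISS (open row0); precharges=0
Acc 3: bank1 row0 -> HIT
Acc 4: bank1 row4 -> MISS (open row4); precharges=1
Acc 5: bank1 row1 -> MISS (open row1); precharges=2
Acc 6: bank1 row1 -> HIT
Acc 7: bank1 row3 -> MISS (open row3); precharges=3
Acc 8: bank0 row0 -> MISS (open row0); precharges=4
Acc 9: bank0 row0 -> HIT
Acc 10: bank0 row4 -> MISS (open row4); precharges=5

Answer: M M H M M H M M H M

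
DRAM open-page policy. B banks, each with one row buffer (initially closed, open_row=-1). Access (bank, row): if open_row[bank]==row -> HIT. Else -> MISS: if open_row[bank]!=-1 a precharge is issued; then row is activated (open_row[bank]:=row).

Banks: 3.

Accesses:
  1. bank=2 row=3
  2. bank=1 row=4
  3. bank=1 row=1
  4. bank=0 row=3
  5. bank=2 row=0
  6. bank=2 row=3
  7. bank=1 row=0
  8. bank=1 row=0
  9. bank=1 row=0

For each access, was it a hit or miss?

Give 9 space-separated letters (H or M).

Answer: M M M M M M M H H

Derivation:
Acc 1: bank2 row3 -> MISS (open row3); precharges=0
Acc 2: bank1 row4 -> MISS (open row4); precharges=0
Acc 3: bank1 row1 -> MISS (open row1); precharges=1
Acc 4: bank0 row3 -> MISS (open row3); precharges=1
Acc 5: bank2 row0 -> MISS (open row0); precharges=2
Acc 6: bank2 row3 -> MISS (open row3); precharges=3
Acc 7: bank1 row0 -> MISS (open row0); precharges=4
Acc 8: bank1 row0 -> HIT
Acc 9: bank1 row0 -> HIT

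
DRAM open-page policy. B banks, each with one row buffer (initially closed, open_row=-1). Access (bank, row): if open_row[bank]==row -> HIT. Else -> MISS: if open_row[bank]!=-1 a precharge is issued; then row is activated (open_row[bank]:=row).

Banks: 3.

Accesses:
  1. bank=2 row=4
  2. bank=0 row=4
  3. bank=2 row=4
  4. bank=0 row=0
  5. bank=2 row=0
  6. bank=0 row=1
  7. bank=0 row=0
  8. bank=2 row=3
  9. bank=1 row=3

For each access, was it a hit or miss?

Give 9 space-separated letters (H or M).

Answer: M M H M M M M M M

Derivation:
Acc 1: bank2 row4 -> MISS (open row4); precharges=0
Acc 2: bank0 row4 -> MISS (open row4); precharges=0
Acc 3: bank2 row4 -> HIT
Acc 4: bank0 row0 -> MISS (open row0); precharges=1
Acc 5: bank2 row0 -> MISS (open row0); precharges=2
Acc 6: bank0 row1 -> MISS (open row1); precharges=3
Acc 7: bank0 row0 -> MISS (open row0); precharges=4
Acc 8: bank2 row3 -> MISS (open row3); precharges=5
Acc 9: bank1 row3 -> MISS (open row3); precharges=5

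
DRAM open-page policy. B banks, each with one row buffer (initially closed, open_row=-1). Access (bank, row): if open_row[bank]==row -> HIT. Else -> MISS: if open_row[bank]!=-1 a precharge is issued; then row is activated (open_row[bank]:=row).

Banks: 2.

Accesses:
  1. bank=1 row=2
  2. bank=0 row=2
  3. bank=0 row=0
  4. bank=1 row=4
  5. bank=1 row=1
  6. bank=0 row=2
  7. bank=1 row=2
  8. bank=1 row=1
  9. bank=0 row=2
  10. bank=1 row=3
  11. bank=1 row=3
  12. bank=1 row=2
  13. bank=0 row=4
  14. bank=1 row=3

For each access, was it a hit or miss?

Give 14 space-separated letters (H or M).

Answer: M M M M M M M M H M H M M M

Derivation:
Acc 1: bank1 row2 -> MISS (open row2); precharges=0
Acc 2: bank0 row2 -> MISS (open row2); precharges=0
Acc 3: bank0 row0 -> MISS (open row0); precharges=1
Acc 4: bank1 row4 -> MISS (open row4); precharges=2
Acc 5: bank1 row1 -> MISS (open row1); precharges=3
Acc 6: bank0 row2 -> MISS (open row2); precharges=4
Acc 7: bank1 row2 -> MISS (open row2); precharges=5
Acc 8: bank1 row1 -> MISS (open row1); precharges=6
Acc 9: bank0 row2 -> HIT
Acc 10: bank1 row3 -> MISS (open row3); precharges=7
Acc 11: bank1 row3 -> HIT
Acc 12: bank1 row2 -> MISS (open row2); precharges=8
Acc 13: bank0 row4 -> MISS (open row4); precharges=9
Acc 14: bank1 row3 -> MISS (open row3); precharges=10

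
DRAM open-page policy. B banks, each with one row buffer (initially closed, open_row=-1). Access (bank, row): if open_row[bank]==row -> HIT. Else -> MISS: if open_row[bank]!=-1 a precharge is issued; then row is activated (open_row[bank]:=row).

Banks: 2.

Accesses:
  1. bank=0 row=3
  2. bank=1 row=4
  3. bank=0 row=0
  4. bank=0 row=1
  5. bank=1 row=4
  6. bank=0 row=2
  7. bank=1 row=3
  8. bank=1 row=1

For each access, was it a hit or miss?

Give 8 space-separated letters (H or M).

Answer: M M M M H M M M

Derivation:
Acc 1: bank0 row3 -> MISS (open row3); precharges=0
Acc 2: bank1 row4 -> MISS (open row4); precharges=0
Acc 3: bank0 row0 -> MISS (open row0); precharges=1
Acc 4: bank0 row1 -> MISS (open row1); precharges=2
Acc 5: bank1 row4 -> HIT
Acc 6: bank0 row2 -> MISS (open row2); precharges=3
Acc 7: bank1 row3 -> MISS (open row3); precharges=4
Acc 8: bank1 row1 -> MISS (open row1); precharges=5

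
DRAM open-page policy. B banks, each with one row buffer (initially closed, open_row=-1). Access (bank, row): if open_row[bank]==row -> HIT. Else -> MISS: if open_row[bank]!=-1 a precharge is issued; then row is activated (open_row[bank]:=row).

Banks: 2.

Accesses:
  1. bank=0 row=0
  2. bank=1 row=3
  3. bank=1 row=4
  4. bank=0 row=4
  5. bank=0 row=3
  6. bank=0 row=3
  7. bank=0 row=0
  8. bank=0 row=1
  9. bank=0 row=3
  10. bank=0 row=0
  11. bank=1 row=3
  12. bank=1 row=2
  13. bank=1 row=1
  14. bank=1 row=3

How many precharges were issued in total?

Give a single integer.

Acc 1: bank0 row0 -> MISS (open row0); precharges=0
Acc 2: bank1 row3 -> MISS (open row3); precharges=0
Acc 3: bank1 row4 -> MISS (open row4); precharges=1
Acc 4: bank0 row4 -> MISS (open row4); precharges=2
Acc 5: bank0 row3 -> MISS (open row3); precharges=3
Acc 6: bank0 row3 -> HIT
Acc 7: bank0 row0 -> MISS (open row0); precharges=4
Acc 8: bank0 row1 -> MISS (open row1); precharges=5
Acc 9: bank0 row3 -> MISS (open row3); precharges=6
Acc 10: bank0 row0 -> MISS (open row0); precharges=7
Acc 11: bank1 row3 -> MISS (open row3); precharges=8
Acc 12: bank1 row2 -> MISS (open row2); precharges=9
Acc 13: bank1 row1 -> MISS (open row1); precharges=10
Acc 14: bank1 row3 -> MISS (open row3); precharges=11

Answer: 11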